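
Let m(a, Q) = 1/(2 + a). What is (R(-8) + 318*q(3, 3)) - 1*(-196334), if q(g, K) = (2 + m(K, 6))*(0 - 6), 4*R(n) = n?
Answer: 960672/5 ≈ 1.9213e+5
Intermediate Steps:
R(n) = n/4
q(g, K) = -12 - 6/(2 + K) (q(g, K) = (2 + 1/(2 + K))*(0 - 6) = (2 + 1/(2 + K))*(-6) = -12 - 6/(2 + K))
(R(-8) + 318*q(3, 3)) - 1*(-196334) = ((¼)*(-8) + 318*(6*(-5 - 2*3)/(2 + 3))) - 1*(-196334) = (-2 + 318*(6*(-5 - 6)/5)) + 196334 = (-2 + 318*(6*(⅕)*(-11))) + 196334 = (-2 + 318*(-66/5)) + 196334 = (-2 - 20988/5) + 196334 = -20998/5 + 196334 = 960672/5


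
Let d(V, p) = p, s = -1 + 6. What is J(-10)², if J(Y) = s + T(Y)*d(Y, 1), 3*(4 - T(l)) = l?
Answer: 1369/9 ≈ 152.11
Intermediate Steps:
s = 5
T(l) = 4 - l/3
J(Y) = 9 - Y/3 (J(Y) = 5 + (4 - Y/3)*1 = 5 + (4 - Y/3) = 9 - Y/3)
J(-10)² = (9 - ⅓*(-10))² = (9 + 10/3)² = (37/3)² = 1369/9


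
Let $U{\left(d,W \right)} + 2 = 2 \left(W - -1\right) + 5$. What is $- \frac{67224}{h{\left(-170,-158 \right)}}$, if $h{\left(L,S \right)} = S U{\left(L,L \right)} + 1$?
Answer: $- \frac{67224}{52931} \approx -1.27$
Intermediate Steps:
$U{\left(d,W \right)} = 5 + 2 W$ ($U{\left(d,W \right)} = -2 + \left(2 \left(W - -1\right) + 5\right) = -2 + \left(2 \left(W + 1\right) + 5\right) = -2 + \left(2 \left(1 + W\right) + 5\right) = -2 + \left(\left(2 + 2 W\right) + 5\right) = -2 + \left(7 + 2 W\right) = 5 + 2 W$)
$h{\left(L,S \right)} = 1 + S \left(5 + 2 L\right)$ ($h{\left(L,S \right)} = S \left(5 + 2 L\right) + 1 = 1 + S \left(5 + 2 L\right)$)
$- \frac{67224}{h{\left(-170,-158 \right)}} = - \frac{67224}{1 - 158 \left(5 + 2 \left(-170\right)\right)} = - \frac{67224}{1 - 158 \left(5 - 340\right)} = - \frac{67224}{1 - -52930} = - \frac{67224}{1 + 52930} = - \frac{67224}{52931}$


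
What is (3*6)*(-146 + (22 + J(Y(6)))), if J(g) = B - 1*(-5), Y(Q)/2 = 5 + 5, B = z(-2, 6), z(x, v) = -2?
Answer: -2178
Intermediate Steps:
B = -2
Y(Q) = 20 (Y(Q) = 2*(5 + 5) = 2*10 = 20)
J(g) = 3 (J(g) = -2 - 1*(-5) = -2 + 5 = 3)
(3*6)*(-146 + (22 + J(Y(6)))) = (3*6)*(-146 + (22 + 3)) = 18*(-146 + 25) = 18*(-121) = -2178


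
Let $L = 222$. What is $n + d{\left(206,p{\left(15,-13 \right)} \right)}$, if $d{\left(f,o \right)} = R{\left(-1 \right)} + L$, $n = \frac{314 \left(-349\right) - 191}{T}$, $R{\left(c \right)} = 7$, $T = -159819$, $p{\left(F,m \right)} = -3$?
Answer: $\frac{36708328}{159819} \approx 229.69$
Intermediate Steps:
$n = \frac{109777}{159819}$ ($n = \frac{314 \left(-349\right) - 191}{-159819} = \left(-109586 - 191\right) \left(- \frac{1}{159819}\right) = \left(-109777\right) \left(- \frac{1}{159819}\right) = \frac{109777}{159819} \approx 0.68688$)
$d{\left(f,o \right)} = 229$ ($d{\left(f,o \right)} = 7 + 222 = 229$)
$n + d{\left(206,p{\left(15,-13 \right)} \right)} = \frac{109777}{159819} + 229 = \frac{36708328}{159819}$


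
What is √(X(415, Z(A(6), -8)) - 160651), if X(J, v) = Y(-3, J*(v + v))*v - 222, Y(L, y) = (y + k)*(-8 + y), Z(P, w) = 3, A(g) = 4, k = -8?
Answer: √18320099 ≈ 4280.2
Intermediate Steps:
Y(L, y) = (-8 + y)² (Y(L, y) = (y - 8)*(-8 + y) = (-8 + y)*(-8 + y) = (-8 + y)²)
X(J, v) = -222 + v*(64 - 32*J*v + 4*J²*v²) (X(J, v) = (64 + (J*(v + v))² - 16*J*(v + v))*v - 222 = (64 + (J*(2*v))² - 16*J*2*v)*v - 222 = (64 + (2*J*v)² - 32*J*v)*v - 222 = (64 + 4*J²*v² - 32*J*v)*v - 222 = (64 - 32*J*v + 4*J²*v²)*v - 222 = v*(64 - 32*J*v + 4*J²*v²) - 222 = -222 + v*(64 - 32*J*v + 4*J²*v²))
√(X(415, Z(A(6), -8)) - 160651) = √((-222 + 4*3*(16 + 415²*3² - 8*415*3)) - 160651) = √((-222 + 4*3*(16 + 172225*9 - 9960)) - 160651) = √((-222 + 4*3*(16 + 1550025 - 9960)) - 160651) = √((-222 + 4*3*1540081) - 160651) = √((-222 + 18480972) - 160651) = √(18480750 - 160651) = √18320099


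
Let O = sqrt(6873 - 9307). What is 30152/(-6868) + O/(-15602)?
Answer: -7538/1717 - I*sqrt(2434)/15602 ≈ -4.3902 - 0.0031621*I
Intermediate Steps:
O = I*sqrt(2434) (O = sqrt(-2434) = I*sqrt(2434) ≈ 49.336*I)
30152/(-6868) + O/(-15602) = 30152/(-6868) + (I*sqrt(2434))/(-15602) = 30152*(-1/6868) + (I*sqrt(2434))*(-1/15602) = -7538/1717 - I*sqrt(2434)/15602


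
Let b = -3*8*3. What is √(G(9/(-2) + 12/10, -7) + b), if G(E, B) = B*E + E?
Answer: 3*I*√145/5 ≈ 7.225*I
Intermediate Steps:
G(E, B) = E + B*E
b = -72 (b = -24*3 = -72)
√(G(9/(-2) + 12/10, -7) + b) = √((9/(-2) + 12/10)*(1 - 7) - 72) = √((9*(-½) + 12*(⅒))*(-6) - 72) = √((-9/2 + 6/5)*(-6) - 72) = √(-33/10*(-6) - 72) = √(99/5 - 72) = √(-261/5) = 3*I*√145/5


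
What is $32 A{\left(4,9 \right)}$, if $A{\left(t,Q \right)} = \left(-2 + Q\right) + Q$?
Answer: $512$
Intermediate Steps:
$A{\left(t,Q \right)} = -2 + 2 Q$
$32 A{\left(4,9 \right)} = 32 \left(-2 + 2 \cdot 9\right) = 32 \left(-2 + 18\right) = 32 \cdot 16 = 512$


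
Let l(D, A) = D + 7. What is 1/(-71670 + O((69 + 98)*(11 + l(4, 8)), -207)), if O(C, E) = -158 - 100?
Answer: -1/71928 ≈ -1.3903e-5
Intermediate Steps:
l(D, A) = 7 + D
O(C, E) = -258
1/(-71670 + O((69 + 98)*(11 + l(4, 8)), -207)) = 1/(-71670 - 258) = 1/(-71928) = -1/71928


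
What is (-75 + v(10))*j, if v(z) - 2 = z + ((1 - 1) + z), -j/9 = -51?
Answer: -24327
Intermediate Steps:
j = 459 (j = -9*(-51) = 459)
v(z) = 2 + 2*z (v(z) = 2 + (z + ((1 - 1) + z)) = 2 + (z + (0 + z)) = 2 + (z + z) = 2 + 2*z)
(-75 + v(10))*j = (-75 + (2 + 2*10))*459 = (-75 + (2 + 20))*459 = (-75 + 22)*459 = -53*459 = -24327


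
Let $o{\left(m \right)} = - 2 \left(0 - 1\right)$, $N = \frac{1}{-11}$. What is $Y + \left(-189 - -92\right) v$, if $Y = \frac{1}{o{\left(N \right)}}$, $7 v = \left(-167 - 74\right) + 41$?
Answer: $\frac{38807}{14} \approx 2771.9$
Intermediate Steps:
$N = - \frac{1}{11} \approx -0.090909$
$o{\left(m \right)} = 2$ ($o{\left(m \right)} = \left(-2\right) \left(-1\right) = 2$)
$v = - \frac{200}{7}$ ($v = \frac{\left(-167 - 74\right) + 41}{7} = \frac{-241 + 41}{7} = \frac{1}{7} \left(-200\right) = - \frac{200}{7} \approx -28.571$)
$Y = \frac{1}{2} \approx 0.5$
$Y + \left(-189 - -92\right) v = \frac{1}{2} + \left(-189 - -92\right) \left(- \frac{200}{7}\right) = \frac{1}{2} + \left(-189 + 92\right) \left(- \frac{200}{7}\right) = \frac{1}{2} - - \frac{19400}{7} = \frac{1}{2} + \frac{19400}{7} = \frac{38807}{14}$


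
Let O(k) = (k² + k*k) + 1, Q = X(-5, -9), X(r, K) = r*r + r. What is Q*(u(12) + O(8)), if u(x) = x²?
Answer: 5460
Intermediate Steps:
X(r, K) = r + r² (X(r, K) = r² + r = r + r²)
Q = 20 (Q = -5*(1 - 5) = -5*(-4) = 20)
O(k) = 1 + 2*k² (O(k) = (k² + k²) + 1 = 2*k² + 1 = 1 + 2*k²)
Q*(u(12) + O(8)) = 20*(12² + (1 + 2*8²)) = 20*(144 + (1 + 2*64)) = 20*(144 + (1 + 128)) = 20*(144 + 129) = 20*273 = 5460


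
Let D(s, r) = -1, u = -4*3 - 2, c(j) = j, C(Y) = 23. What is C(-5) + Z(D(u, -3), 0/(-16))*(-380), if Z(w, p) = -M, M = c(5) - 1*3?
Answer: 783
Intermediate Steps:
u = -14 (u = -12 - 2 = -14)
M = 2 (M = 5 - 1*3 = 5 - 3 = 2)
Z(w, p) = -2 (Z(w, p) = -1*2 = -2)
C(-5) + Z(D(u, -3), 0/(-16))*(-380) = 23 - 2*(-380) = 23 + 760 = 783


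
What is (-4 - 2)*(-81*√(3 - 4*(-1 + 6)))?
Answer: 486*I*√17 ≈ 2003.8*I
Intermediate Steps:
(-4 - 2)*(-81*√(3 - 4*(-1 + 6))) = -(-486)*√(3 - 4*5) = -(-486)*√(3 - 20) = -(-486)*√(-17) = -(-486)*I*√17 = 486*I*√17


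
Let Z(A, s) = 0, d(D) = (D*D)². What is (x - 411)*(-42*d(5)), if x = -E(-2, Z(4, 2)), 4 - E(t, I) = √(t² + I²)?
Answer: 10841250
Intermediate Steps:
d(D) = D⁴ (d(D) = (D²)² = D⁴)
E(t, I) = 4 - √(I² + t²) (E(t, I) = 4 - √(t² + I²) = 4 - √(I² + t²))
x = -2 (x = -(4 - √(0² + (-2)²)) = -(4 - √(0 + 4)) = -(4 - √4) = -(4 - 1*2) = -(4 - 2) = -1*2 = -2)
(x - 411)*(-42*d(5)) = (-2 - 411)*(-42*5⁴) = -(-17346)*625 = -413*(-26250) = 10841250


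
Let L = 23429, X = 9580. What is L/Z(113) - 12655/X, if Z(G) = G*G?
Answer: 12571625/24465404 ≈ 0.51385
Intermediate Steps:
Z(G) = G²
L/Z(113) - 12655/X = 23429/(113²) - 12655/9580 = 23429/12769 - 12655*1/9580 = 23429*(1/12769) - 2531/1916 = 23429/12769 - 2531/1916 = 12571625/24465404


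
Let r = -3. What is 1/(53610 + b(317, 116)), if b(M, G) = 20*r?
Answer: 1/53550 ≈ 1.8674e-5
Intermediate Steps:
b(M, G) = -60 (b(M, G) = 20*(-3) = -60)
1/(53610 + b(317, 116)) = 1/(53610 - 60) = 1/53550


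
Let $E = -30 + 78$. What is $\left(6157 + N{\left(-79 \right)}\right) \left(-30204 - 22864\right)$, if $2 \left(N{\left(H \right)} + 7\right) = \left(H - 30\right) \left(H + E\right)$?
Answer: $-416026586$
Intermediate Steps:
$E = 48$
$N{\left(H \right)} = -7 + \frac{\left(-30 + H\right) \left(48 + H\right)}{2}$ ($N{\left(H \right)} = -7 + \frac{\left(H - 30\right) \left(H + 48\right)}{2} = -7 + \frac{\left(-30 + H\right) \left(48 + H\right)}{2}$)
$\left(6157 + N{\left(-79 \right)}\right) \left(-30204 - 22864\right) = \left(6157 + \left(-727 + \frac{\left(-79\right)^{2}}{2} + 9 \left(-79\right)\right)\right) \left(-30204 - 22864\right) = \left(6157 - - \frac{3365}{2}\right) \left(-53068\right) = \left(6157 + \frac{3365}{2}\right) \left(-53068\right) = \frac{15679}{2} \left(-53068\right) = -416026586$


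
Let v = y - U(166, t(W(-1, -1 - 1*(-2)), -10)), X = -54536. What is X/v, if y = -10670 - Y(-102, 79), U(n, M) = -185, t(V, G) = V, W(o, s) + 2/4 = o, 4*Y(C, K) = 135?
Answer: 12832/2475 ≈ 5.1846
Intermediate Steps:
Y(C, K) = 135/4 (Y(C, K) = (1/4)*135 = 135/4)
W(o, s) = -1/2 + o
y = -42815/4 (y = -10670 - 1*135/4 = -10670 - 135/4 = -42815/4 ≈ -10704.)
v = -42075/4 (v = -42815/4 - 1*(-185) = -42815/4 + 185 = -42075/4 ≈ -10519.)
X/v = -54536/(-42075/4) = -54536*(-4/42075) = 12832/2475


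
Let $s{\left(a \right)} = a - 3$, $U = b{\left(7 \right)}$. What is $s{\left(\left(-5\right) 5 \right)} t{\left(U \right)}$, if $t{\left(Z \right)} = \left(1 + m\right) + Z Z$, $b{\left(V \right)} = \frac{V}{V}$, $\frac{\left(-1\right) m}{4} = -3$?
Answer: $-392$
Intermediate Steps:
$m = 12$ ($m = \left(-4\right) \left(-3\right) = 12$)
$b{\left(V \right)} = 1$
$U = 1$
$t{\left(Z \right)} = 13 + Z^{2}$ ($t{\left(Z \right)} = \left(1 + 12\right) + Z Z = 13 + Z^{2}$)
$s{\left(a \right)} = -3 + a$
$s{\left(\left(-5\right) 5 \right)} t{\left(U \right)} = \left(-3 - 25\right) \left(13 + 1^{2}\right) = \left(-3 - 25\right) \left(13 + 1\right) = \left(-28\right) 14 = -392$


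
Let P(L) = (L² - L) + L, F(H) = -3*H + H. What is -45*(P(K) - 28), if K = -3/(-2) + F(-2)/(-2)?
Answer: 4995/4 ≈ 1248.8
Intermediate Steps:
F(H) = -2*H
K = -½ (K = -3/(-2) - 2*(-2)/(-2) = -3*(-½) + 4*(-½) = 3/2 - 2 = -½ ≈ -0.50000)
P(L) = L²
-45*(P(K) - 28) = -45*((-½)² - 28) = -45*(¼ - 28) = -45*(-111/4) = 4995/4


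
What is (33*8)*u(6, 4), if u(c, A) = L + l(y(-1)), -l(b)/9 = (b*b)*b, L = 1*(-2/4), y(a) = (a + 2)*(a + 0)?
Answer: 2244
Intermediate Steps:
y(a) = a*(2 + a) (y(a) = (2 + a)*a = a*(2 + a))
L = -½ (L = 1*(-2*¼) = 1*(-½) = -½ ≈ -0.50000)
l(b) = -9*b³ (l(b) = -9*b*b*b = -9*b²*b = -9*b³)
u(c, A) = 17/2 (u(c, A) = -½ - 9*(-(2 - 1)³) = -½ - 9*(-1*1)³ = -½ - 9*(-1)³ = -½ - 9*(-1) = -½ + 9 = 17/2)
(33*8)*u(6, 4) = (33*8)*(17/2) = 264*(17/2) = 2244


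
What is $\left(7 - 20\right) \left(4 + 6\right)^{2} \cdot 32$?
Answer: $-41600$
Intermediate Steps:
$\left(7 - 20\right) \left(4 + 6\right)^{2} \cdot 32 = - 13 \cdot 10^{2} \cdot 32 = \left(-13\right) 100 \cdot 32 = \left(-1300\right) 32 = -41600$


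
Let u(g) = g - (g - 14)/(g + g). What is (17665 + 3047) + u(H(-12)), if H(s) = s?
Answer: 248387/12 ≈ 20699.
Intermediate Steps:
u(g) = g - (-14 + g)/(2*g)
(17665 + 3047) + u(H(-12)) = (17665 + 3047) + (-1/2 - 12 + 7/(-12)) = 20712 + (-1/2 - 12 + 7*(-1/12)) = 20712 + (-1/2 - 12 - 7/12) = 20712 - 157/12 = 248387/12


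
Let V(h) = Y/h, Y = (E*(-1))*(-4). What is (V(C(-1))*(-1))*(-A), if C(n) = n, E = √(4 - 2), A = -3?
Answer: 12*√2 ≈ 16.971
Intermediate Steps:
E = √2 ≈ 1.4142
Y = 4*√2 (Y = (√2*(-1))*(-4) = -√2*(-4) = 4*√2 ≈ 5.6569)
V(h) = 4*√2/h (V(h) = (4*√2)/h = 4*√2/h)
(V(C(-1))*(-1))*(-A) = ((4*√2/(-1))*(-1))*(-1*(-3)) = ((4*√2*(-1))*(-1))*3 = (-4*√2*(-1))*3 = (4*√2)*3 = 12*√2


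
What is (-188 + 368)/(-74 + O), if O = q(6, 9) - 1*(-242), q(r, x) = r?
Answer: 30/29 ≈ 1.0345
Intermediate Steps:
O = 248 (O = 6 - 1*(-242) = 6 + 242 = 248)
(-188 + 368)/(-74 + O) = (-188 + 368)/(-74 + 248) = 180/174 = 180*(1/174) = 30/29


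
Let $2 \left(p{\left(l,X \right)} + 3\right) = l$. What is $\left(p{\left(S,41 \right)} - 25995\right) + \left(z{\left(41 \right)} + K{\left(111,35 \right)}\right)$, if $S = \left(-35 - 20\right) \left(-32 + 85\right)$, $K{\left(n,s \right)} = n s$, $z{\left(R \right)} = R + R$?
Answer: $- \frac{46977}{2} \approx -23489.0$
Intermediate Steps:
$z{\left(R \right)} = 2 R$
$S = -2915$ ($S = \left(-55\right) 53 = -2915$)
$p{\left(l,X \right)} = -3 + \frac{l}{2}$
$\left(p{\left(S,41 \right)} - 25995\right) + \left(z{\left(41 \right)} + K{\left(111,35 \right)}\right) = \left(\left(-3 + \frac{1}{2} \left(-2915\right)\right) - 25995\right) + \left(2 \cdot 41 + 111 \cdot 35\right) = \left(\left(-3 - \frac{2915}{2}\right) - 25995\right) + \left(82 + 3885\right) = \left(- \frac{2921}{2} - 25995\right) + 3967 = - \frac{54911}{2} + 3967 = - \frac{46977}{2}$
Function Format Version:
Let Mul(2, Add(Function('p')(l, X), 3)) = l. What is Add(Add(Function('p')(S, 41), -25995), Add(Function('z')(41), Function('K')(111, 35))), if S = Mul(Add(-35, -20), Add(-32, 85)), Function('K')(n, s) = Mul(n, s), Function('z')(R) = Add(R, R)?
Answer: Rational(-46977, 2) ≈ -23489.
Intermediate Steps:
Function('z')(R) = Mul(2, R)
S = -2915 (S = Mul(-55, 53) = -2915)
Function('p')(l, X) = Add(-3, Mul(Rational(1, 2), l))
Add(Add(Function('p')(S, 41), -25995), Add(Function('z')(41), Function('K')(111, 35))) = Add(Add(Add(-3, Mul(Rational(1, 2), -2915)), -25995), Add(Mul(2, 41), Mul(111, 35))) = Add(Add(Add(-3, Rational(-2915, 2)), -25995), Add(82, 3885)) = Add(Add(Rational(-2921, 2), -25995), 3967) = Add(Rational(-54911, 2), 3967) = Rational(-46977, 2)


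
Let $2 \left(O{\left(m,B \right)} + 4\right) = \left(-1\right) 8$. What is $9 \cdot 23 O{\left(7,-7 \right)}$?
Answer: $-1656$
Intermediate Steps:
$O{\left(m,B \right)} = -8$ ($O{\left(m,B \right)} = -4 + \frac{\left(-1\right) 8}{2} = -4 + \frac{1}{2} \left(-8\right) = -4 - 4 = -8$)
$9 \cdot 23 O{\left(7,-7 \right)} = 9 \cdot 23 \left(-8\right) = 207 \left(-8\right) = -1656$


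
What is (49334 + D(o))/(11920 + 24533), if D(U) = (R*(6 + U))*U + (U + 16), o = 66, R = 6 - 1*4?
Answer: 19640/12151 ≈ 1.6163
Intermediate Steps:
R = 2 (R = 6 - 4 = 2)
D(U) = 16 + U + U*(12 + 2*U) (D(U) = (2*(6 + U))*U + (U + 16) = (12 + 2*U)*U + (16 + U) = U*(12 + 2*U) + (16 + U) = 16 + U + U*(12 + 2*U))
(49334 + D(o))/(11920 + 24533) = (49334 + (16 + 2*66**2 + 13*66))/(11920 + 24533) = (49334 + (16 + 2*4356 + 858))/36453 = (49334 + (16 + 8712 + 858))*(1/36453) = (49334 + 9586)*(1/36453) = 58920*(1/36453) = 19640/12151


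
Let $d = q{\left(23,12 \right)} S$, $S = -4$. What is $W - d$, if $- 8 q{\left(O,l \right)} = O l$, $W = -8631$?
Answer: $-8769$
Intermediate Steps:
$q{\left(O,l \right)} = - \frac{O l}{8}$
$d = 138$ ($d = \left(- \frac{1}{8}\right) 23 \cdot 12 \left(-4\right) = \left(- \frac{69}{2}\right) \left(-4\right) = 138$)
$W - d = -8631 - 138 = -8769$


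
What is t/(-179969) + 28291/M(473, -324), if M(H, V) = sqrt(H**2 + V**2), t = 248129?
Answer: -248129/179969 + 28291*sqrt(1945)/25285 ≈ 47.966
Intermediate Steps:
t/(-179969) + 28291/M(473, -324) = 248129/(-179969) + 28291/(sqrt(473**2 + (-324)**2)) = 248129*(-1/179969) + 28291/(sqrt(223729 + 104976)) = -248129/179969 + 28291/(sqrt(328705)) = -248129/179969 + 28291/((13*sqrt(1945))) = -248129/179969 + 28291*(sqrt(1945)/25285) = -248129/179969 + 28291*sqrt(1945)/25285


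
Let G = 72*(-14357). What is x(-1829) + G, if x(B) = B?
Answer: -1035533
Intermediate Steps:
G = -1033704
x(-1829) + G = -1829 - 1033704 = -1035533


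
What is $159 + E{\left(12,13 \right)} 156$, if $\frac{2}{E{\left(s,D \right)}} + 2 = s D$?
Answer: $\frac{12399}{77} \approx 161.03$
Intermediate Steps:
$E{\left(s,D \right)} = \frac{2}{-2 + D s}$ ($E{\left(s,D \right)} = \frac{2}{-2 + s D} = \frac{2}{-2 + D s}$)
$159 + E{\left(12,13 \right)} 156 = 159 + \frac{2}{-2 + 13 \cdot 12} \cdot 156 = 159 + \frac{2}{-2 + 156} \cdot 156 = 159 + \frac{2}{154} \cdot 156 = 159 + 2 \cdot \frac{1}{154} \cdot 156 = 159 + \frac{1}{77} \cdot 156 = 159 + \frac{156}{77} = \frac{12399}{77}$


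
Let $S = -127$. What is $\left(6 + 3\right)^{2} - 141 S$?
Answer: $17988$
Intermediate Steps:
$\left(6 + 3\right)^{2} - 141 S = \left(6 + 3\right)^{2} - -17907 = 9^{2} + 17907 = 81 + 17907 = 17988$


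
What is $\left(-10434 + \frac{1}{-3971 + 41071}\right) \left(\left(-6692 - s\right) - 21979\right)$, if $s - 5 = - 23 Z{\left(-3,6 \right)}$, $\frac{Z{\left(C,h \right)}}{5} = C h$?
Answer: $\frac{5950909806827}{18550} \approx 3.208 \cdot 10^{8}$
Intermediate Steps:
$Z{\left(C,h \right)} = 5 C h$
$s = 2075$ ($s = 5 - 23 \cdot 5 \left(-3\right) 6 = 5 - -2070 = 5 + 2070 = 2075$)
$\left(-10434 + \frac{1}{-3971 + 41071}\right) \left(\left(-6692 - s\right) - 21979\right) = \left(-10434 + \frac{1}{-3971 + 41071}\right) \left(\left(-6692 - 2075\right) - 21979\right) = \left(-10434 + \frac{1}{37100}\right) \left(\left(-6692 - 2075\right) - 21979\right) = \left(-10434 + \frac{1}{37100}\right) \left(-8767 - 21979\right) = \left(- \frac{387101399}{37100}\right) \left(-30746\right) = \frac{5950909806827}{18550}$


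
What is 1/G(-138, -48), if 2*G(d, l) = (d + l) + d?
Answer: -1/162 ≈ -0.0061728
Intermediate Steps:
G(d, l) = d + l/2 (G(d, l) = ((d + l) + d)/2 = (l + 2*d)/2 = d + l/2)
1/G(-138, -48) = 1/(-138 + (1/2)*(-48)) = 1/(-138 - 24) = 1/(-162) = -1/162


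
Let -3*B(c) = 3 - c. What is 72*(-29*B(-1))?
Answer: 2784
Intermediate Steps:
B(c) = -1 + c/3 (B(c) = -(3 - c)/3 = -1 + c/3)
72*(-29*B(-1)) = 72*(-29*(-1 + (⅓)*(-1))) = 72*(-29*(-1 - ⅓)) = 72*(-29*(-4/3)) = 72*(116/3) = 2784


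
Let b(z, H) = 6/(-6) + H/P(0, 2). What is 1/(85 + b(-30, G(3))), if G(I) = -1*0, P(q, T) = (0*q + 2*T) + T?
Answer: 1/84 ≈ 0.011905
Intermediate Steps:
P(q, T) = 3*T (P(q, T) = (0 + 2*T) + T = 2*T + T = 3*T)
G(I) = 0
b(z, H) = -1 + H/6 (b(z, H) = 6/(-6) + H/((3*2)) = 6*(-1/6) + H/6 = -1 + H*(1/6) = -1 + H/6)
1/(85 + b(-30, G(3))) = 1/(85 + (-1 + (1/6)*0)) = 1/(85 + (-1 + 0)) = 1/(85 - 1) = 1/84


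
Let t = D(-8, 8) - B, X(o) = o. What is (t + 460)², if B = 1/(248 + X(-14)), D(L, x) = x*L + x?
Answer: 8936866225/54756 ≈ 1.6321e+5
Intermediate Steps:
D(L, x) = x + L*x (D(L, x) = L*x + x = x + L*x)
B = 1/234 (B = 1/(248 - 14) = 1/234 ≈ 0.0042735)
t = -13105/234 (t = 8*(1 - 8) - 1*1/234 = 8*(-7) - 1/234 = -56 - 1/234 = -13105/234 ≈ -56.004)
(t + 460)² = (-13105/234 + 460)² = (94535/234)² = 8936866225/54756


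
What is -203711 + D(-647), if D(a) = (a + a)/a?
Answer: -203709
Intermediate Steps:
D(a) = 2 (D(a) = (2*a)/a = 2)
-203711 + D(-647) = -203711 + 2 = -203709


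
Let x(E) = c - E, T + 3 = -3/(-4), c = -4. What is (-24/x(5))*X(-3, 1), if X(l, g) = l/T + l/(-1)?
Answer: 104/9 ≈ 11.556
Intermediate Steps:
T = -9/4 (T = -3 - 3/(-4) = -3 - 3*(-¼) = -3 + ¾ = -9/4 ≈ -2.2500)
X(l, g) = -13*l/9 (X(l, g) = l/(-9/4) + l/(-1) = l*(-4/9) + l*(-1) = -4*l/9 - l = -13*l/9)
x(E) = -4 - E
(-24/x(5))*X(-3, 1) = (-24/(-4 - 1*5))*(-13/9*(-3)) = -24/(-4 - 5)*(13/3) = -24/(-9)*(13/3) = -24*(-⅑)*(13/3) = (8/3)*(13/3) = 104/9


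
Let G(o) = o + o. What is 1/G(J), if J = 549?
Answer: 1/1098 ≈ 0.00091075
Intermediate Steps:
G(o) = 2*o
1/G(J) = 1/(2*549) = 1/1098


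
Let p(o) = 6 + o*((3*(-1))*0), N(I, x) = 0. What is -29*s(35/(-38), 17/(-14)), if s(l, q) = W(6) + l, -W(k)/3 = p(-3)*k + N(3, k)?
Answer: 120031/38 ≈ 3158.7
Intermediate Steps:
p(o) = 6 (p(o) = 6 + o*(-3*0) = 6 + o*0 = 6 + 0 = 6)
W(k) = -18*k (W(k) = -3*(6*k + 0) = -18*k)
s(l, q) = -108 + l (s(l, q) = -18*6 + l = -108 + l)
-29*s(35/(-38), 17/(-14)) = -29*(-108 + 35/(-38)) = -29*(-108 + 35*(-1/38)) = -29*(-108 - 35/38) = -29*(-4139/38) = 120031/38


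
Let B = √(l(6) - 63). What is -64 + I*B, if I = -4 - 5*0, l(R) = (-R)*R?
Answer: -64 - 12*I*√11 ≈ -64.0 - 39.799*I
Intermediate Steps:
l(R) = -R²
I = -4 (I = -4 + 0 = -4)
B = 3*I*√11 (B = √(-1*6² - 63) = √(-1*36 - 63) = √(-36 - 63) = √(-99) = 3*I*√11 ≈ 9.9499*I)
-64 + I*B = -64 - 12*I*√11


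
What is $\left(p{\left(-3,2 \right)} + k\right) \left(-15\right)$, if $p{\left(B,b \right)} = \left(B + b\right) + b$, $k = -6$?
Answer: $75$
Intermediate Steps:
$p{\left(B,b \right)} = B + 2 b$
$\left(p{\left(-3,2 \right)} + k\right) \left(-15\right) = \left(\left(-3 + 2 \cdot 2\right) - 6\right) \left(-15\right) = \left(\left(-3 + 4\right) - 6\right) \left(-15\right) = \left(1 - 6\right) \left(-15\right) = \left(-5\right) \left(-15\right) = 75$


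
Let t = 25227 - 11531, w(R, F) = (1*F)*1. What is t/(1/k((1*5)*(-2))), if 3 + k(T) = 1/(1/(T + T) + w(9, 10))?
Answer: -7902592/199 ≈ -39712.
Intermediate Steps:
w(R, F) = F (w(R, F) = F*1 = F)
k(T) = -3 + 1/(10 + 1/(2*T)) (k(T) = -3 + 1/(1/(T + T) + 10) = -3 + 1/(1/(2*T) + 10) = -3 + 1/(10 + 1/(2*T)))
t = 13696
t/(1/k((1*5)*(-2))) = 13696/(1/((-3 - 58*1*5*(-2))/(1 + 20*((1*5)*(-2))))) = 13696/(1/((-3 - 290*(-2))/(1 + 20*(5*(-2))))) = 13696/(1/((-3 - 58*(-10))/(1 + 20*(-10)))) = 13696/(1/((-3 + 580)/(1 - 200))) = 13696/(1/(577/(-199))) = 13696/(1/(-1/199*577)) = 13696/(1/(-577/199)) = 13696/(-199/577) = 13696*(-577/199) = -7902592/199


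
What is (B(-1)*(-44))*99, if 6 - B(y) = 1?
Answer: -21780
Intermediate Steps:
B(y) = 5 (B(y) = 6 - 1*1 = 6 - 1 = 5)
(B(-1)*(-44))*99 = (5*(-44))*99 = -220*99 = -21780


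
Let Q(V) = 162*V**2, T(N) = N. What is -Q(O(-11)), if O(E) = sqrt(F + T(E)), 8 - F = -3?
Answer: 0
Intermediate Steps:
F = 11 (F = 8 - 1*(-3) = 8 + 3 = 11)
O(E) = sqrt(11 + E)
-Q(O(-11)) = -162*(sqrt(11 - 11))**2 = -162*(sqrt(0))**2 = -162*0**2 = -162*0 = -1*0 = 0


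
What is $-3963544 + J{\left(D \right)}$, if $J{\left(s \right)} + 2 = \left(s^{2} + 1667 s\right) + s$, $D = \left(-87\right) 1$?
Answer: $-4101093$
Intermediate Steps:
$D = -87$
$J{\left(s \right)} = -2 + s^{2} + 1668 s$ ($J{\left(s \right)} = -2 + \left(\left(s^{2} + 1667 s\right) + s\right) = -2 + \left(s^{2} + 1668 s\right) = -2 + s^{2} + 1668 s$)
$-3963544 + J{\left(D \right)} = -3963544 + \left(-2 + \left(-87\right)^{2} + 1668 \left(-87\right)\right) = -3963544 - 137549 = -4101093$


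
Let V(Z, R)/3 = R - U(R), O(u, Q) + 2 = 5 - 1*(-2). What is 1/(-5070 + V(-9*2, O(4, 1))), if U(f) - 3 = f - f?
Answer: -1/5064 ≈ -0.00019747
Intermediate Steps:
U(f) = 3 (U(f) = 3 + (f - f) = 3 + 0 = 3)
O(u, Q) = 5 (O(u, Q) = -2 + (5 - 1*(-2)) = -2 + (5 + 2) = -2 + 7 = 5)
V(Z, R) = -9 + 3*R (V(Z, R) = 3*(R - 1*3) = 3*(R - 3) = 3*(-3 + R) = -9 + 3*R)
1/(-5070 + V(-9*2, O(4, 1))) = 1/(-5070 + (-9 + 3*5)) = 1/(-5070 + (-9 + 15)) = 1/(-5070 + 6) = 1/(-5064) = -1/5064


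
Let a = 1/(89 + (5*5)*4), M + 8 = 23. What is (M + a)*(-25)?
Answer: -70900/189 ≈ -375.13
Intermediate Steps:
M = 15 (M = -8 + 23 = 15)
a = 1/189 (a = 1/(89 + 25*4) = 1/(89 + 100) = 1/189 ≈ 0.0052910)
(M + a)*(-25) = (15 + 1/189)*(-25) = (2836/189)*(-25) = -70900/189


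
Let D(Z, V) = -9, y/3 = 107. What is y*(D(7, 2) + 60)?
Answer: 16371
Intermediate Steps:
y = 321 (y = 3*107 = 321)
y*(D(7, 2) + 60) = 321*(-9 + 60) = 321*51 = 16371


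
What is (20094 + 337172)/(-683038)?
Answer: -178633/341519 ≈ -0.52305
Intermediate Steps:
(20094 + 337172)/(-683038) = 357266*(-1/683038) = -178633/341519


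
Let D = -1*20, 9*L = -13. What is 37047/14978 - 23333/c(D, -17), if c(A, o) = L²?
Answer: -28301754651/2531282 ≈ -11181.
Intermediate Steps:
L = -13/9 (L = (⅑)*(-13) = -13/9 ≈ -1.4444)
D = -20
c(A, o) = 169/81 (c(A, o) = (-13/9)² = 169/81)
37047/14978 - 23333/c(D, -17) = 37047/14978 - 23333/169/81 = 37047*(1/14978) - 23333*81/169 = 37047/14978 - 1889973/169 = -28301754651/2531282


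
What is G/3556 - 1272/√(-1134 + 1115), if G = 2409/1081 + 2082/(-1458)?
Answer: 7510/33360741 + 1272*I*√19/19 ≈ 0.00022511 + 291.82*I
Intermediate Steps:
G = 210280/262683 (G = 2409*(1/1081) + 2082*(-1/1458) = 2409/1081 - 347/243 = 210280/262683 ≈ 0.80051)
G/3556 - 1272/√(-1134 + 1115) = (210280/262683)/3556 - 1272/√(-1134 + 1115) = (210280/262683)*(1/3556) - 1272*(-I*√19/19) = 7510/33360741 - 1272*(-I*√19/19) = 7510/33360741 - (-1272)*I*√19/19 = 7510/33360741 + 1272*I*√19/19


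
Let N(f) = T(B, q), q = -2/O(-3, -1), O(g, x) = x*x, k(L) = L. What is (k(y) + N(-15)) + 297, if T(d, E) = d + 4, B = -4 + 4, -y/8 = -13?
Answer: 405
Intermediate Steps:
y = 104 (y = -8*(-13) = 104)
O(g, x) = x²
q = -2 (q = -2/((-1)²) = -2/1 = -2*1 = -2)
B = 0
T(d, E) = 4 + d
N(f) = 4 (N(f) = 4 + 0 = 4)
(k(y) + N(-15)) + 297 = (104 + 4) + 297 = 108 + 297 = 405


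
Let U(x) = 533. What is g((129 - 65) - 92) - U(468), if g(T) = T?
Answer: -561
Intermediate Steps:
g((129 - 65) - 92) - U(468) = ((129 - 65) - 92) - 1*533 = (64 - 92) - 533 = -28 - 533 = -561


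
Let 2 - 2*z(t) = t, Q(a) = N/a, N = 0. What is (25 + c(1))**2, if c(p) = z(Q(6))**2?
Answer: 676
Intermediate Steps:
Q(a) = 0 (Q(a) = 0/a = 0)
z(t) = 1 - t/2
c(p) = 1 (c(p) = (1 - 1/2*0)**2 = (1 + 0)**2 = 1**2 = 1)
(25 + c(1))**2 = (25 + 1)**2 = 26**2 = 676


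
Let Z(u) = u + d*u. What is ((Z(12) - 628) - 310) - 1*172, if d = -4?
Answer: -1146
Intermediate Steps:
Z(u) = -3*u (Z(u) = u - 4*u = -3*u)
((Z(12) - 628) - 310) - 1*172 = ((-3*12 - 628) - 310) - 1*172 = ((-36 - 628) - 310) - 172 = (-664 - 310) - 172 = -974 - 172 = -1146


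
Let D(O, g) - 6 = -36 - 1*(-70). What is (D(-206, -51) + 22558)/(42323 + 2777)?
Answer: 11299/22550 ≈ 0.50106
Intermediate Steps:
D(O, g) = 40 (D(O, g) = 6 + (-36 - 1*(-70)) = 6 + (-36 + 70) = 6 + 34 = 40)
(D(-206, -51) + 22558)/(42323 + 2777) = (40 + 22558)/(42323 + 2777) = 22598/45100 = 22598*(1/45100) = 11299/22550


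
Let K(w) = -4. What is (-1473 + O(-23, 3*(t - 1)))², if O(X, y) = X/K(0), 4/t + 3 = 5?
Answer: 34445161/16 ≈ 2.1528e+6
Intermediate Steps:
t = 2 (t = 4/(-3 + 5) = 4/2 = 4*(½) = 2)
O(X, y) = -X/4 (O(X, y) = X/(-4) = X*(-¼) = -X/4)
(-1473 + O(-23, 3*(t - 1)))² = (-1473 - ¼*(-23))² = (-1473 + 23/4)² = (-5869/4)² = 34445161/16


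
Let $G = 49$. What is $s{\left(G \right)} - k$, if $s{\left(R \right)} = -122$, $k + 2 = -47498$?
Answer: $47378$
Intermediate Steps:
$k = -47500$ ($k = -2 - 47498 = -47500$)
$s{\left(G \right)} - k = -122 - -47500 = -122 + 47500 = 47378$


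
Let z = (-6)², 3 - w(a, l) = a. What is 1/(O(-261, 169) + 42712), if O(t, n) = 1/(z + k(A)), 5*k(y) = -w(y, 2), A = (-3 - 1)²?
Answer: 193/8243421 ≈ 2.3413e-5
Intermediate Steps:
w(a, l) = 3 - a
z = 36
A = 16 (A = (-4)² = 16)
k(y) = -⅗ + y/5 (k(y) = (-(3 - y))/5 = (-3 + y)/5 = -⅗ + y/5)
O(t, n) = 5/193 (O(t, n) = 1/(36 + (-⅗ + (⅕)*16)) = 1/(36 + (-⅗ + 16/5)) = 1/(36 + 13/5) = 1/(193/5) = 5/193)
1/(O(-261, 169) + 42712) = 1/(5/193 + 42712) = 1/(8243421/193) = 193/8243421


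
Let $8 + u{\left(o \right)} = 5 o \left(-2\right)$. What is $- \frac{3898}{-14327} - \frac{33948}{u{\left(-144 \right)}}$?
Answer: $- \frac{120197765}{5129066} \approx -23.435$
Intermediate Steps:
$u{\left(o \right)} = -8 - 10 o$ ($u{\left(o \right)} = -8 + 5 o \left(-2\right) = -8 - 10 o$)
$- \frac{3898}{-14327} - \frac{33948}{u{\left(-144 \right)}} = - \frac{3898}{-14327} - \frac{33948}{-8 - -1440} = \left(-3898\right) \left(- \frac{1}{14327}\right) - \frac{33948}{-8 + 1440} = \frac{3898}{14327} - \frac{33948}{1432} = \frac{3898}{14327} - \frac{8487}{358} = - \frac{120197765}{5129066}$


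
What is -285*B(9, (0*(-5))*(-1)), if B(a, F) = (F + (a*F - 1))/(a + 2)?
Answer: 285/11 ≈ 25.909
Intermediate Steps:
B(a, F) = (-1 + F + F*a)/(2 + a) (B(a, F) = (F + (F*a - 1))/(2 + a) = (F + (-1 + F*a))/(2 + a) = (-1 + F + F*a)/(2 + a))
-285*B(9, (0*(-5))*(-1)) = -285*(-1 + (0*(-5))*(-1) + ((0*(-5))*(-1))*9)/(2 + 9) = -285*(-1 + 0*(-1) + (0*(-1))*9)/11 = -285*(-1 + 0 + 0*9)/11 = -285*(-1 + 0 + 0)/11 = -285*(-1)/11 = -285*(-1/11) = 285/11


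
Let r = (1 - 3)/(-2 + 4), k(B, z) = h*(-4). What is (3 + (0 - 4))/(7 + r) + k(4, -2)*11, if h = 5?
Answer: -1321/6 ≈ -220.17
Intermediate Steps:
k(B, z) = -20 (k(B, z) = 5*(-4) = -20)
r = -1 (r = -2/2 = -2*1/2 = -1)
(3 + (0 - 4))/(7 + r) + k(4, -2)*11 = (3 + (0 - 4))/(7 - 1) - 20*11 = (3 - 4)/6 - 220 = -1*1/6 - 220 = -1/6 - 220 = -1321/6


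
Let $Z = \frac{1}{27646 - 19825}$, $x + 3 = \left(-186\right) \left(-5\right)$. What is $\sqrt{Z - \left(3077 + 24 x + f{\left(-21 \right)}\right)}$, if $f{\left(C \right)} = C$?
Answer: $\frac{i \sqrt{171977344627}}{2607} \approx 159.07 i$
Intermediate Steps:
$x = 927$ ($x = -3 - -930 = -3 + 930 = 927$)
$Z = \frac{1}{7821} \approx 0.00012786$
$\sqrt{Z - \left(3077 + 24 x + f{\left(-21 \right)}\right)} = \sqrt{\frac{1}{7821} - 25304} = \sqrt{- \frac{197902583}{7821}} = \frac{i \sqrt{171977344627}}{2607}$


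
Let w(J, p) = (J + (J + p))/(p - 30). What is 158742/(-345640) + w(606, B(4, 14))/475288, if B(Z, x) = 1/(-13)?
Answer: -160356951779/349091906680 ≈ -0.45935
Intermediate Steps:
B(Z, x) = -1/13
w(J, p) = (p + 2*J)/(-30 + p)
158742/(-345640) + w(606, B(4, 14))/475288 = 158742/(-345640) + ((-1/13 + 2*606)/(-30 - 1/13))/475288 = 158742*(-1/345640) + ((-1/13 + 1212)/(-391/13))*(1/475288) = -79371/172820 - 13/391*15755/13*(1/475288) = -79371/172820 - 685/17*1/475288 = -79371/172820 - 685/8079896 = -160356951779/349091906680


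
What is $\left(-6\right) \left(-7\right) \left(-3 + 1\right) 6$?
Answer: $-504$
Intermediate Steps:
$\left(-6\right) \left(-7\right) \left(-3 + 1\right) 6 = 42 \left(\left(-2\right) 6\right) = 42 \left(-12\right) = -504$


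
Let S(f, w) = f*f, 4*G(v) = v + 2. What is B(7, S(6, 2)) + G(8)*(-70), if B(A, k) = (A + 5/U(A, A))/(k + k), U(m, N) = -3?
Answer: -4723/27 ≈ -174.93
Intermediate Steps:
G(v) = ½ + v/4 (G(v) = (v + 2)/4 = (2 + v)/4 = ½ + v/4)
S(f, w) = f²
B(A, k) = (-5/3 + A)/(2*k) (B(A, k) = (A + 5/(-3))/(k + k) = (A + 5*(-⅓))/((2*k)) = (A - 5/3)*(1/(2*k)) = (-5/3 + A)*(1/(2*k)) = (-5/3 + A)/(2*k))
B(7, S(6, 2)) + G(8)*(-70) = (-5 + 3*7)/(6*(6²)) + (½ + (¼)*8)*(-70) = (⅙)*(-5 + 21)/36 + (½ + 2)*(-70) = (⅙)*(1/36)*16 + (5/2)*(-70) = 2/27 - 175 = -4723/27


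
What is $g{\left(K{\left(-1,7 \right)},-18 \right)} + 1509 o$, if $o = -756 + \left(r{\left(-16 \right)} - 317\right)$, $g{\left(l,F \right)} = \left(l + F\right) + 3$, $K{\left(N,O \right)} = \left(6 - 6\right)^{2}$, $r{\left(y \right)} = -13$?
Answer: $-1638789$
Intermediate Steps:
$K{\left(N,O \right)} = 0$ ($K{\left(N,O \right)} = \left(6 - 6\right)^{2} = 0^{2} = 0$)
$g{\left(l,F \right)} = 3 + F + l$ ($g{\left(l,F \right)} = \left(F + l\right) + 3 = 3 + F + l$)
$o = -1086$ ($o = -756 - 330 = -1086$)
$g{\left(K{\left(-1,7 \right)},-18 \right)} + 1509 o = \left(3 - 18 + 0\right) + 1509 \left(-1086\right) = -15 - 1638774 = -1638789$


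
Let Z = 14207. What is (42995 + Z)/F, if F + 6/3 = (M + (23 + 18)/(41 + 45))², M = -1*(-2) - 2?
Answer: -423065992/13111 ≈ -32268.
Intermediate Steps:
M = 0 (M = 2 - 2 = 0)
F = -13111/7396 (F = -2 + (0 + (23 + 18)/(41 + 45))² = -2 + (0 + 41/86)² = -2 + (41/86)² = -2 + 1681/7396 = -13111/7396 ≈ -1.7727)
(42995 + Z)/F = (42995 + 14207)/(-13111/7396) = 57202*(-7396/13111) = -423065992/13111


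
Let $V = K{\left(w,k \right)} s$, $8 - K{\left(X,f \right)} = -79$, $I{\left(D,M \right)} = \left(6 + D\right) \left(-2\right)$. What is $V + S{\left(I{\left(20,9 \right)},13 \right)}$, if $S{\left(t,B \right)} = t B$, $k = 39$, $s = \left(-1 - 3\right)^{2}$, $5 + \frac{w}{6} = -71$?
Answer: $716$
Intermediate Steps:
$w = -456$ ($w = -30 + 6 \left(-71\right) = -30 - 426 = -456$)
$s = 16$ ($s = \left(-4\right)^{2} = 16$)
$I{\left(D,M \right)} = -12 - 2 D$
$S{\left(t,B \right)} = B t$
$K{\left(X,f \right)} = 87$ ($K{\left(X,f \right)} = 8 - -79 = 8 + 79 = 87$)
$V = 1392$ ($V = 87 \cdot 16 = 1392$)
$V + S{\left(I{\left(20,9 \right)},13 \right)} = 1392 + 13 \left(-12 - 40\right) = 1392 + 13 \left(-52\right) = 1392 - 676 = 716$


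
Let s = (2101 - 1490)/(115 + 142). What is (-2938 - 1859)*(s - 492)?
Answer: 603620901/257 ≈ 2.3487e+6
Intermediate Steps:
s = 611/257 ≈ 2.3774
(-2938 - 1859)*(s - 492) = (-2938 - 1859)*(611/257 - 492) = -4797*(-125833/257) = 603620901/257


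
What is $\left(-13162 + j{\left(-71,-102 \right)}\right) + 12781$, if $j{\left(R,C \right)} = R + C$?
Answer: $-554$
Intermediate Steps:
$j{\left(R,C \right)} = C + R$
$\left(-13162 + j{\left(-71,-102 \right)}\right) + 12781 = \left(-13162 - 173\right) + 12781 = -13335 + 12781 = -554$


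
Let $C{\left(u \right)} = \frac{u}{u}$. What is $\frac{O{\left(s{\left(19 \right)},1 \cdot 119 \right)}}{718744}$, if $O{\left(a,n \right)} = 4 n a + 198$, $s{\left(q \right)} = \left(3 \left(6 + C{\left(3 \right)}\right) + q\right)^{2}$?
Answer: $\frac{380899}{359372} \approx 1.0599$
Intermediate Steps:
$C{\left(u \right)} = 1$
$s{\left(q \right)} = \left(21 + q\right)^{2}$ ($s{\left(q \right)} = \left(3 \left(6 + 1\right) + q\right)^{2} = \left(3 \cdot 7 + q\right)^{2} = \left(21 + q\right)^{2}$)
$O{\left(a,n \right)} = 198 + 4 a n$ ($O{\left(a,n \right)} = 4 a n + 198 = 198 + 4 a n$)
$\frac{O{\left(s{\left(19 \right)},1 \cdot 119 \right)}}{718744} = \frac{198 + 4 \left(21 + 19\right)^{2} \cdot 1 \cdot 119}{718744} = \left(198 + 4 \cdot 40^{2} \cdot 119\right) \frac{1}{718744} = \left(198 + 4 \cdot 1600 \cdot 119\right) \frac{1}{718744} = \left(198 + 761600\right) \frac{1}{718744} = 761798 \cdot \frac{1}{718744} = \frac{380899}{359372}$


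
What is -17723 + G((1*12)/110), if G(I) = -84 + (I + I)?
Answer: -979373/55 ≈ -17807.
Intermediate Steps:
G(I) = -84 + 2*I
-17723 + G((1*12)/110) = -17723 + (-84 + 2*((1*12)/110)) = -17723 + (-84 + 2*(12*(1/110))) = -17723 + (-84 + 2*(6/55)) = -17723 + (-84 + 12/55) = -17723 - 4608/55 = -979373/55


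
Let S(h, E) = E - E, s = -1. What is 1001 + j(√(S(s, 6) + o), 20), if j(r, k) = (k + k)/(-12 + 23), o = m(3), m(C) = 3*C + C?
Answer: 11051/11 ≈ 1004.6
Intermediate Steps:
S(h, E) = 0
m(C) = 4*C
o = 12 (o = 4*3 = 12)
j(r, k) = 2*k/11 (j(r, k) = (2*k)/11 = (2*k)*(1/11) = 2*k/11)
1001 + j(√(S(s, 6) + o), 20) = 1001 + (2/11)*20 = 1001 + 40/11 = 11051/11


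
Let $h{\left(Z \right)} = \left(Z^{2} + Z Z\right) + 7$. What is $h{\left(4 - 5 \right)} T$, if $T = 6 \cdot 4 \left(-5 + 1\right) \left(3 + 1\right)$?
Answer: $-3456$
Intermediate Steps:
$h{\left(Z \right)} = 7 + 2 Z^{2}$ ($h{\left(Z \right)} = \left(Z^{2} + Z^{2}\right) + 7 = 2 Z^{2} + 7 = 7 + 2 Z^{2}$)
$T = -384$ ($T = 24 \left(\left(-4\right) 4\right) = 24 \left(-16\right) = -384$)
$h{\left(4 - 5 \right)} T = \left(7 + 2 \left(4 - 5\right)^{2}\right) \left(-384\right) = \left(7 + 2 \left(-1\right)^{2}\right) \left(-384\right) = \left(7 + 2 \cdot 1\right) \left(-384\right) = \left(7 + 2\right) \left(-384\right) = 9 \left(-384\right) = -3456$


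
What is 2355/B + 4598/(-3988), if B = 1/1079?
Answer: 5066841431/1994 ≈ 2.5410e+6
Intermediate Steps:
B = 1/1079 ≈ 0.00092678
2355/B + 4598/(-3988) = 2355/(1/1079) + 4598/(-3988) = 2355*1079 + 4598*(-1/3988) = 2541045 - 2299/1994 = 5066841431/1994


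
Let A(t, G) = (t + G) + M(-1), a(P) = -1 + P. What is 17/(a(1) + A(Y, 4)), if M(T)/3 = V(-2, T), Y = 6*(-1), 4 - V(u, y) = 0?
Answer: 17/10 ≈ 1.7000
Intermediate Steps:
V(u, y) = 4 (V(u, y) = 4 - 1*0 = 4 + 0 = 4)
Y = -6
M(T) = 12 (M(T) = 3*4 = 12)
A(t, G) = 12 + G + t (A(t, G) = (t + G) + 12 = (G + t) + 12 = 12 + G + t)
17/(a(1) + A(Y, 4)) = 17/((-1 + 1) + (12 + 4 - 6)) = 17/(0 + 10) = 17/10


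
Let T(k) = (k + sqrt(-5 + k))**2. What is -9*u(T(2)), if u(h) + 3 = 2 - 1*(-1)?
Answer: 0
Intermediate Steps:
u(h) = 0 (u(h) = -3 + (2 - 1*(-1)) = -3 + (2 + 1) = -3 + 3 = 0)
-9*u(T(2)) = -9*0 = 0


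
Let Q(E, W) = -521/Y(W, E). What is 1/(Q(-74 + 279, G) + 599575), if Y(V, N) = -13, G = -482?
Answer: 13/7794996 ≈ 1.6677e-6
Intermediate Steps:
Q(E, W) = 521/13 (Q(E, W) = -521/(-13) = -521*(-1/13) = 521/13)
1/(Q(-74 + 279, G) + 599575) = 1/(521/13 + 599575) = 1/(7794996/13) = 13/7794996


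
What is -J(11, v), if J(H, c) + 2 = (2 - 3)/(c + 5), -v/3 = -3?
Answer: 29/14 ≈ 2.0714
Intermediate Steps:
v = 9 (v = -3*(-3) = 9)
J(H, c) = -2 - 1/(5 + c) (J(H, c) = -2 + (2 - 3)/(c + 5) = -2 - 1/(5 + c))
-J(11, v) = -(-11 - 2*9)/(5 + 9) = -(-11 - 18)/14 = -(-29)/14 = -1*(-29/14) = 29/14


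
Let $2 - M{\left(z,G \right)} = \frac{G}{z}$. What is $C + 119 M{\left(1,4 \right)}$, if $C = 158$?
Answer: $-80$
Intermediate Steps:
$M{\left(z,G \right)} = 2 - \frac{G}{z}$
$C + 119 M{\left(1,4 \right)} = 158 + 119 \left(2 - \frac{4}{1}\right) = 158 + 119 \left(2 - 4 \cdot 1\right) = 158 + 119 \left(2 - 4\right) = 158 + 119 \left(-2\right) = 158 - 238 = -80$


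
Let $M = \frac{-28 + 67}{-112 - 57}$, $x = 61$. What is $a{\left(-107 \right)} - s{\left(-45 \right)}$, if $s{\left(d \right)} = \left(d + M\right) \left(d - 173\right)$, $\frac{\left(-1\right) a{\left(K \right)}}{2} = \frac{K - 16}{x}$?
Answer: $- \frac{7816026}{793} \approx -9856.3$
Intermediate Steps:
$M = - \frac{3}{13}$ ($M = \frac{39}{-169} = 39 \left(- \frac{1}{169}\right) = - \frac{3}{13} \approx -0.23077$)
$a{\left(K \right)} = \frac{32}{61} - \frac{2 K}{61}$ ($a{\left(K \right)} = - 2 \frac{K - 16}{61} = - 2 \frac{-16 + K}{61} = - 2 \left(- \frac{16}{61} + \frac{K}{61}\right) = \frac{32}{61} - \frac{2 K}{61}$)
$s{\left(d \right)} = \left(-173 + d\right) \left(- \frac{3}{13} + d\right)$ ($s{\left(d \right)} = \left(d - \frac{3}{13}\right) \left(d - 173\right) = \left(- \frac{3}{13} + d\right) \left(-173 + d\right) = \left(-173 + d\right) \left(- \frac{3}{13} + d\right)$)
$a{\left(-107 \right)} - s{\left(-45 \right)} = \left(\frac{32}{61} - - \frac{214}{61}\right) - \left(\frac{519}{13} + \left(-45\right)^{2} - - \frac{101340}{13}\right) = \left(\frac{32}{61} + \frac{214}{61}\right) - \left(\frac{519}{13} + 2025 + \frac{101340}{13}\right) = \frac{246}{61} - \frac{128184}{13} = - \frac{7816026}{793}$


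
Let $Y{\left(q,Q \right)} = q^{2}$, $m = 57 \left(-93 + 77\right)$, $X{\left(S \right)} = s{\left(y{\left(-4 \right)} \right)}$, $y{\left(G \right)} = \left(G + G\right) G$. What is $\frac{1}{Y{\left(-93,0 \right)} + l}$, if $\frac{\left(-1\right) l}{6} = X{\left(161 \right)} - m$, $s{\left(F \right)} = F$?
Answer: $\frac{1}{2985} \approx 0.00033501$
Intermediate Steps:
$y{\left(G \right)} = 2 G^{2}$ ($y{\left(G \right)} = 2 G G = 2 G^{2}$)
$X{\left(S \right)} = 32$ ($X{\left(S \right)} = 2 \left(-4\right)^{2} = 2 \cdot 16 = 32$)
$m = -912$ ($m = 57 \left(-16\right) = -912$)
$l = -5664$ ($l = - 6 \left(32 - -912\right) = - 6 \left(32 + 912\right) = \left(-6\right) 944 = -5664$)
$\frac{1}{Y{\left(-93,0 \right)} + l} = \frac{1}{\left(-93\right)^{2} - 5664} = \frac{1}{8649 - 5664} = \frac{1}{2985}$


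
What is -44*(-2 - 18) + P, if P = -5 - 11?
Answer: 864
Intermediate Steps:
P = -16
-44*(-2 - 18) + P = -44*(-2 - 18) - 16 = -44*(-20) - 16 = 880 - 16 = 864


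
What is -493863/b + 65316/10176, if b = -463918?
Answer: 1471950749/196701232 ≈ 7.4832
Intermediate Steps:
-493863/b + 65316/10176 = -493863/(-463918) + 65316/10176 = -493863*(-1/463918) + 65316*(1/10176) = 493863/463918 + 5443/848 = 1471950749/196701232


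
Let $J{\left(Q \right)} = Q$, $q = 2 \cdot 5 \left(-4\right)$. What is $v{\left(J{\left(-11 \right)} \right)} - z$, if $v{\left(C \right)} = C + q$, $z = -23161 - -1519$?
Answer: $21591$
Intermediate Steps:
$q = -40$ ($q = 10 \left(-4\right) = -40$)
$z = -21642$ ($z = -23161 + 1519 = -21642$)
$v{\left(C \right)} = -40 + C$ ($v{\left(C \right)} = C - 40 = -40 + C$)
$v{\left(J{\left(-11 \right)} \right)} - z = \left(-40 - 11\right) - -21642 = -51 + 21642 = 21591$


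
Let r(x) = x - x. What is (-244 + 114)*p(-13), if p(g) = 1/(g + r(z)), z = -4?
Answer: 10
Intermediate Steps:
r(x) = 0
p(g) = 1/g (p(g) = 1/(g + 0) = 1/g)
(-244 + 114)*p(-13) = (-244 + 114)/(-13) = -130*(-1/13) = 10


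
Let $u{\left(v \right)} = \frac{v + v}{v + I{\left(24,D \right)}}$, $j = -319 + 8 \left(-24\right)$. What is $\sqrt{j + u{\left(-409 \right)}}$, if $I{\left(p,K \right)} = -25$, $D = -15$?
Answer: $\frac{i \sqrt{23973726}}{217} \approx 22.564 i$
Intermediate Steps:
$j = -511$ ($j = -319 - 192 = -511$)
$u{\left(v \right)} = \frac{2 v}{-25 + v}$ ($u{\left(v \right)} = \frac{v + v}{v - 25} = \frac{2 v}{-25 + v}$)
$\sqrt{j + u{\left(-409 \right)}} = \sqrt{-511 + 2 \left(-409\right) \frac{1}{-25 - 409}} = \sqrt{-511 + 2 \left(-409\right) \frac{1}{-434}} = \sqrt{-511 + 2 \left(-409\right) \left(- \frac{1}{434}\right)} = \sqrt{-511 + \frac{409}{217}} = \sqrt{- \frac{110478}{217}} = \frac{i \sqrt{23973726}}{217}$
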